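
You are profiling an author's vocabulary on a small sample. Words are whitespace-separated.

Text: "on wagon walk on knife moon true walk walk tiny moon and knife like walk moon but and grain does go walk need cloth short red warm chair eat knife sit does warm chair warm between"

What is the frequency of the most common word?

Frequencies: walk:5, knife:3, moon:3, warm:3, on:2, and:2, does:2, chair:2, wagon:1, true:1, tiny:1, like:1, but:1, grain:1, go:1, need:1, cloth:1, short:1, red:1, eat:1, … (2 more, each freq 1)
Most common: 'walk' with frequency 5.

5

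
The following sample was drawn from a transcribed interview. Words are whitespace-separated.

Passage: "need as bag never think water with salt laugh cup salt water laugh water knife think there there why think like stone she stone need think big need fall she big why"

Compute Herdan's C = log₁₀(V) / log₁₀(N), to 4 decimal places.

0.8340

N = 32, V = 18.
log₁₀(V) = 1.255273, log₁₀(N) = 1.505150
C = 1.255273 / 1.505150 = 0.8340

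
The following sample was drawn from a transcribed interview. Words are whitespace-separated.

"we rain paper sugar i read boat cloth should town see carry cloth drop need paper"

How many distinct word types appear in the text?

14

Distinct types: {boat, carry, cloth, drop, i, need, paper, rain, read, see, should, sugar, town, we}
V = 14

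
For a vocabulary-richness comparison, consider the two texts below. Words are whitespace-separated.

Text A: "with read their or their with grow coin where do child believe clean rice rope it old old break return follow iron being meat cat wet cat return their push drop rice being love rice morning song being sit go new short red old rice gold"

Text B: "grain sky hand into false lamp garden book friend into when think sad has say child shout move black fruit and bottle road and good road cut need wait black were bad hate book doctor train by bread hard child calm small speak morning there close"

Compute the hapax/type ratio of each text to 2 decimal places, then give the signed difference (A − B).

A: hapax=27, V=34, ratio=0.79
B: hapax=34, V=40, ratio=0.85
Difference = 0.79 − 0.85 = -0.06

-0.06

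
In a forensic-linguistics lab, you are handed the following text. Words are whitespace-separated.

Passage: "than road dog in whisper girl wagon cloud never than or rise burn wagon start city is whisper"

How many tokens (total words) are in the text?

Tokens: than, road, dog, in, whisper, girl, wagon, cloud, never, than, or, rise, burn, wagon, start, city, is, whisper
N = 18

18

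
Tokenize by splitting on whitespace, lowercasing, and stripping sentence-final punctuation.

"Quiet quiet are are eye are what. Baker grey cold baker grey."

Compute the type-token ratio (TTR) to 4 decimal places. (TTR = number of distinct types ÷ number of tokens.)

N = 12 tokens, V = 7 types.
TTR = V / N = 7 / 12 = 0.5833

0.5833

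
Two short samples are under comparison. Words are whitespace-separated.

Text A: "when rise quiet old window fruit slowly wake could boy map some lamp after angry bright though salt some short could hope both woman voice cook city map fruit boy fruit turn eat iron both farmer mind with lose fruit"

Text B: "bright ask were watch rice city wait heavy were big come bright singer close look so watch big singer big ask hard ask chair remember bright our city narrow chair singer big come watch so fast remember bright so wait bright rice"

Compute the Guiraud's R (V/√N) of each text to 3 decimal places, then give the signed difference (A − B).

A: V=32, N=40, R=5.060
B: V=20, N=42, R=3.086
Difference = 5.060 − 3.086 = 1.974

1.974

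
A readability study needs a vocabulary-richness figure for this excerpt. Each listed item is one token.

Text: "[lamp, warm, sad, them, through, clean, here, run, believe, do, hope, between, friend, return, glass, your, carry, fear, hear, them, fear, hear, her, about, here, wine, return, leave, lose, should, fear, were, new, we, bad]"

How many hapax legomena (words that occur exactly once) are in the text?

Frequencies: fear:3, them:2, here:2, return:2, hear:2, lamp:1, warm:1, sad:1, through:1, clean:1, run:1, believe:1, do:1, hope:1, between:1, friend:1, glass:1, your:1, carry:1, her:1, … (9 more, each freq 1)
Hapax (freq=1): about, bad, believe, between, carry, clean, do, friend, glass, her, hope, lamp, leave, lose, new, run, sad, should, through, warm, we, were, wine, your

24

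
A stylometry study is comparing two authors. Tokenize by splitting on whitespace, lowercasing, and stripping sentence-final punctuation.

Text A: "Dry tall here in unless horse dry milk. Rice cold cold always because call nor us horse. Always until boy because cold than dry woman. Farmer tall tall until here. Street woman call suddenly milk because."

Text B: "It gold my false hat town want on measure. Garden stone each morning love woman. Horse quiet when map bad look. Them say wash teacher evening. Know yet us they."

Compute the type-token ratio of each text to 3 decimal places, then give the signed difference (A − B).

TTR(A) = 21/36 = 0.583
TTR(B) = 30/30 = 1.000
Difference = 0.583 − 1.000 = -0.417

-0.417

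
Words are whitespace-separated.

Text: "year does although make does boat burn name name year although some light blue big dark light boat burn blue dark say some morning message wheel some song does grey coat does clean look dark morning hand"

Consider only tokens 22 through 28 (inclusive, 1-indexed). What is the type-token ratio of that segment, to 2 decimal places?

0.86

Segment tokens 22–28: say, some, morning, message, wheel, some, song
Segment N = 7, segment V = 6.
TTR = 6 / 7 = 0.86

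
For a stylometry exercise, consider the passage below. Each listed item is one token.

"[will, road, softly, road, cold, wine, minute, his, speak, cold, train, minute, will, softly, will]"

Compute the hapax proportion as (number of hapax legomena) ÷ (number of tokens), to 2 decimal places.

Frequencies: will:3, road:2, softly:2, cold:2, minute:2, wine:1, his:1, speak:1, train:1
Hapax count = 4; token count = 15.
Ratio = 4 / 15 = 0.27

0.27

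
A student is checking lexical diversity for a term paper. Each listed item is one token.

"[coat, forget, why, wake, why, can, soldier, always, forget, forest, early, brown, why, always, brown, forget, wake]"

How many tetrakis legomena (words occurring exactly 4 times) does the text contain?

Frequencies: forget:3, why:3, wake:2, always:2, brown:2, coat:1, can:1, soldier:1, forest:1, early:1
Words with frequency 4: (none)

0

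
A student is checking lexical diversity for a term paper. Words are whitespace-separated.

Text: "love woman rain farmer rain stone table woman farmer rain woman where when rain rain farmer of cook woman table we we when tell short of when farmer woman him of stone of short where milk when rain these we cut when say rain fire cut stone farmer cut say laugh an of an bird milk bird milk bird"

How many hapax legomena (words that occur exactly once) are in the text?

7

Frequencies: rain:7, woman:5, farmer:5, when:5, of:5, stone:3, we:3, milk:3, cut:3, bird:3, table:2, where:2, short:2, say:2, an:2, love:1, cook:1, tell:1, him:1, these:1, … (2 more, each freq 1)
Hapax (freq=1): cook, fire, him, laugh, love, tell, these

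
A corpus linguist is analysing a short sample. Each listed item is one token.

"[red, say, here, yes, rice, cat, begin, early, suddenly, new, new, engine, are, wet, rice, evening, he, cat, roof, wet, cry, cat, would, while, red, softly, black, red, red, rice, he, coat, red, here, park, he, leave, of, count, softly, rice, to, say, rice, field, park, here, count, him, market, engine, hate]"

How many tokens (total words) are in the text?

Tokens: red, say, here, yes, rice, cat, begin, early, suddenly, new, new, engine, are, wet, rice, evening, he, cat, roof, wet, cry, cat, would, while, red, softly, black, red, red, rice, he, coat, red, here, park, he, leave, of, count, softly, rice, to, say, rice, field, park, here, count, him, market, engine, hate
N = 52

52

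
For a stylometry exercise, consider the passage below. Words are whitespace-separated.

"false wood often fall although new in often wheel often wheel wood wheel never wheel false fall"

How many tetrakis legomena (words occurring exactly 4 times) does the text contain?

Frequencies: wheel:4, often:3, false:2, wood:2, fall:2, although:1, new:1, in:1, never:1
Words with frequency 4: wheel

1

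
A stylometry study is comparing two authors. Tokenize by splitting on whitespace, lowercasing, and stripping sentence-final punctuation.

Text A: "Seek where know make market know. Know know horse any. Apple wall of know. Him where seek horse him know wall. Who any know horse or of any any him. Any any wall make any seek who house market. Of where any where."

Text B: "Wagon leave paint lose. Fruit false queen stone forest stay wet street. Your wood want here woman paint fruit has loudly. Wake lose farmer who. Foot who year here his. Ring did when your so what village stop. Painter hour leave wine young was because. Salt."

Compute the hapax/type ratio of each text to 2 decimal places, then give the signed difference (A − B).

-0.61

A: hapax=3, V=14, ratio=0.21
B: hapax=32, V=39, ratio=0.82
Difference = 0.21 − 0.82 = -0.61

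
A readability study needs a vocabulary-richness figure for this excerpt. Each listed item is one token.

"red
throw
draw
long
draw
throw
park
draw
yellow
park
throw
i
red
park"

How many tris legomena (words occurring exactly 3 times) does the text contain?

Frequencies: throw:3, draw:3, park:3, red:2, long:1, yellow:1, i:1
Words with frequency 3: draw, park, throw

3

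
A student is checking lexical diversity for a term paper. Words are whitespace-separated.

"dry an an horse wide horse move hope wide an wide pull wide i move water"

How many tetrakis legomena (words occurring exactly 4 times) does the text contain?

Frequencies: wide:4, an:3, horse:2, move:2, dry:1, hope:1, pull:1, i:1, water:1
Words with frequency 4: wide

1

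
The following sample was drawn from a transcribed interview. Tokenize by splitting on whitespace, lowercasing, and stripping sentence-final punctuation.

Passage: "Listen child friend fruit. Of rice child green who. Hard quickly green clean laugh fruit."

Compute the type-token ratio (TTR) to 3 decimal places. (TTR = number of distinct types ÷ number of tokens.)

N = 15 tokens, V = 12 types.
TTR = V / N = 12 / 15 = 0.800

0.800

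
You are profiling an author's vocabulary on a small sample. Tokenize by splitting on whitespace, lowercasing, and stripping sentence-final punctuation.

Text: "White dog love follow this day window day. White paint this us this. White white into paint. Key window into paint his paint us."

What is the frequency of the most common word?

4

Frequencies: white:4, paint:4, this:3, day:2, window:2, us:2, into:2, dog:1, love:1, follow:1, key:1, his:1
Most common: 'white' with frequency 4.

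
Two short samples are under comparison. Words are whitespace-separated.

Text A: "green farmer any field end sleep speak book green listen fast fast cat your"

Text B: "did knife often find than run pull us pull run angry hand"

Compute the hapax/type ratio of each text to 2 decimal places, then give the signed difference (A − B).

A: hapax=10, V=12, ratio=0.83
B: hapax=8, V=10, ratio=0.80
Difference = 0.83 − 0.80 = 0.03

0.03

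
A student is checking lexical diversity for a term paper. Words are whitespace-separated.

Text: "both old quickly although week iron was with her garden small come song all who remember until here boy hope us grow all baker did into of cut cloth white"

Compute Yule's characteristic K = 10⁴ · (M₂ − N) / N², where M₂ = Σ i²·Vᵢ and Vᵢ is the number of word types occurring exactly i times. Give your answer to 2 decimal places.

22.22

Frequencies: all:2, both:1, old:1, quickly:1, although:1, week:1, iron:1, was:1, with:1, her:1, garden:1, small:1, come:1, song:1, who:1, remember:1, until:1, here:1, boy:1, hope:1, … (9 more, each freq 1)
N = 30. Frequency spectrum: V_1=28, V_2=1
M₂ = 1²·28 + 2²·1 = 32
K = 10000 × (32 − 30) / 30² = 22.22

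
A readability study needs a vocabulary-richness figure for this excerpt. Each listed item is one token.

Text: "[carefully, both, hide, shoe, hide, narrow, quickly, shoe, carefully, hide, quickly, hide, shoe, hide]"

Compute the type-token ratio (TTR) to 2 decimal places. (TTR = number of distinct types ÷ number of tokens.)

N = 14 tokens, V = 6 types.
TTR = V / N = 6 / 14 = 0.43

0.43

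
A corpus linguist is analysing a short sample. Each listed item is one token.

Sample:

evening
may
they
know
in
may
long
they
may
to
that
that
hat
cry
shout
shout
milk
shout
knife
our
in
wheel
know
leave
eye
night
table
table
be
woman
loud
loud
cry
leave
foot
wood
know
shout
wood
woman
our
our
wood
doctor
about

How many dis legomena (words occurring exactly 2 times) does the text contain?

Frequencies: shout:4, may:3, know:3, our:3, wood:3, they:2, in:2, that:2, cry:2, leave:2, table:2, woman:2, loud:2, evening:1, long:1, to:1, hat:1, milk:1, knife:1, wheel:1, … (6 more, each freq 1)
Words with frequency 2: cry, in, leave, loud, table, that, they, woman

8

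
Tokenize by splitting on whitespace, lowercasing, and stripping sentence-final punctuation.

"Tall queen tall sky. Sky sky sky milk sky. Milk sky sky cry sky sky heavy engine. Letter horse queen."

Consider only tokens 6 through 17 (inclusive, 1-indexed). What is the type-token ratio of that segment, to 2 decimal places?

Segment tokens 6–17: sky, sky, milk, sky, milk, sky, sky, cry, sky, sky, heavy, engine
Segment N = 12, segment V = 5.
TTR = 5 / 12 = 0.42

0.42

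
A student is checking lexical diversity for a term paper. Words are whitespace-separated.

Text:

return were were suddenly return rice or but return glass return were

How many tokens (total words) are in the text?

Tokens: return, were, were, suddenly, return, rice, or, but, return, glass, return, were
N = 12

12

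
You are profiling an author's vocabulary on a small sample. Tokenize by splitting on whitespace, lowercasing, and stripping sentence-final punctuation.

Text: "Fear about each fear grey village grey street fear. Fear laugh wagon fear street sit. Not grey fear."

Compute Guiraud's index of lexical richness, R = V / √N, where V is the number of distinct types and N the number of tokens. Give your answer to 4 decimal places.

N = 18, V = 10.
√N = 4.242641
R = 10 / 4.242641 = 2.3570

2.3570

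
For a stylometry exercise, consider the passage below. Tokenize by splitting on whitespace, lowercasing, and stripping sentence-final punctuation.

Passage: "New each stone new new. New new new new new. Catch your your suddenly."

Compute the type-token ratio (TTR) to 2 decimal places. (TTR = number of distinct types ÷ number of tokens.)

0.43

N = 14 tokens, V = 6 types.
TTR = V / N = 6 / 14 = 0.43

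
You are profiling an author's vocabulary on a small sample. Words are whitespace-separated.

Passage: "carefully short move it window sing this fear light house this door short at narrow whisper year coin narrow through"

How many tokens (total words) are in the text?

20

Tokens: carefully, short, move, it, window, sing, this, fear, light, house, this, door, short, at, narrow, whisper, year, coin, narrow, through
N = 20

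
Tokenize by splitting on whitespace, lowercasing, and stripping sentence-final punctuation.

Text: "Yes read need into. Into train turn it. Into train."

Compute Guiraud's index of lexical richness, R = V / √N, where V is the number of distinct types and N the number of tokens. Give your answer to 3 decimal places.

N = 10, V = 7.
√N = 3.162278
R = 7 / 3.162278 = 2.214

2.214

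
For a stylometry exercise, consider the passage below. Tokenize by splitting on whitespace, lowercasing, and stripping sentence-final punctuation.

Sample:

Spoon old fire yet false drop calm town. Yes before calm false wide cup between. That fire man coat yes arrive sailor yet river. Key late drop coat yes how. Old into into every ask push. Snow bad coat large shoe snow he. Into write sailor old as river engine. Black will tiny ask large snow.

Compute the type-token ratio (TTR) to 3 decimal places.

N = 56 tokens, V = 37 types.
TTR = V / N = 37 / 56 = 0.661

0.661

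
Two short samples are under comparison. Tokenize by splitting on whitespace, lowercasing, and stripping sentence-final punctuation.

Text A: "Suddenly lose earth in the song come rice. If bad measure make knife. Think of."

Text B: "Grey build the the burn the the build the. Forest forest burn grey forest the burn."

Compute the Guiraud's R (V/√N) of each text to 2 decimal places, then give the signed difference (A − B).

2.62

A: V=15, N=15, R=3.87
B: V=5, N=16, R=1.25
Difference = 3.87 − 1.25 = 2.62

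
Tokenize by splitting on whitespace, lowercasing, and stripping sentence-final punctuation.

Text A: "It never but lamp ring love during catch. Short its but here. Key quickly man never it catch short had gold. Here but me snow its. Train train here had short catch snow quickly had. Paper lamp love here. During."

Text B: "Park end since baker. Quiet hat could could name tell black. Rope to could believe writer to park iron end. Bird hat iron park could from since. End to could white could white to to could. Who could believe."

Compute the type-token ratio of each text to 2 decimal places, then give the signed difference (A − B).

0.01

TTR(A) = 20/40 = 0.50
TTR(B) = 19/39 = 0.49
Difference = 0.50 − 0.49 = 0.01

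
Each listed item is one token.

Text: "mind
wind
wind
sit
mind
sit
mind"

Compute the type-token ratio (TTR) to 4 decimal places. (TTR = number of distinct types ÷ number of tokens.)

0.4286

N = 7 tokens, V = 3 types.
TTR = V / N = 3 / 7 = 0.4286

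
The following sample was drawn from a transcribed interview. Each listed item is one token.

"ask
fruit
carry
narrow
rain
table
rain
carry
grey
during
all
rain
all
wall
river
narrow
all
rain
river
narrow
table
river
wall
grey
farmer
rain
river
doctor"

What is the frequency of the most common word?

5

Frequencies: rain:5, river:4, narrow:3, all:3, carry:2, table:2, grey:2, wall:2, ask:1, fruit:1, during:1, farmer:1, doctor:1
Most common: 'rain' with frequency 5.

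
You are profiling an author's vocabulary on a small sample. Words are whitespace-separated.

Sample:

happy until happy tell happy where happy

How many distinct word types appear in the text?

Distinct types: {happy, tell, until, where}
V = 4

4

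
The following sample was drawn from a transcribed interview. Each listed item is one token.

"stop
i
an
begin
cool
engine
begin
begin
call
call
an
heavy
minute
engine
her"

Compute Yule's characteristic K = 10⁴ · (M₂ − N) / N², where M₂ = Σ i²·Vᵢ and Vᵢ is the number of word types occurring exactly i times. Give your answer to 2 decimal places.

533.33

Frequencies: begin:3, an:2, engine:2, call:2, stop:1, i:1, cool:1, heavy:1, minute:1, her:1
N = 15. Frequency spectrum: V_1=6, V_2=3, V_3=1
M₂ = 1²·6 + 2²·3 + 3²·1 = 27
K = 10000 × (27 − 15) / 15² = 533.33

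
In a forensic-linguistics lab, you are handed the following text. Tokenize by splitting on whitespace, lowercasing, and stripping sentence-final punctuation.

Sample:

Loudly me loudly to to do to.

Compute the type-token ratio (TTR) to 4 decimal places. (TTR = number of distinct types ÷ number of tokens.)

N = 7 tokens, V = 4 types.
TTR = V / N = 4 / 7 = 0.5714

0.5714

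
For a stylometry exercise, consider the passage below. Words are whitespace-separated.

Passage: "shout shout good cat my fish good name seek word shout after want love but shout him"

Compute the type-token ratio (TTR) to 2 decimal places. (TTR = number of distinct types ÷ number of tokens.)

N = 17 tokens, V = 13 types.
TTR = V / N = 13 / 17 = 0.76

0.76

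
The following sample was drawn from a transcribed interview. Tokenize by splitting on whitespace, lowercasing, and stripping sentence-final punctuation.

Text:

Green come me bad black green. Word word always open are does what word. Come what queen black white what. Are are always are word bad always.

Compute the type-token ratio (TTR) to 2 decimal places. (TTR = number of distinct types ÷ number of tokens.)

0.48

N = 27 tokens, V = 13 types.
TTR = V / N = 13 / 27 = 0.48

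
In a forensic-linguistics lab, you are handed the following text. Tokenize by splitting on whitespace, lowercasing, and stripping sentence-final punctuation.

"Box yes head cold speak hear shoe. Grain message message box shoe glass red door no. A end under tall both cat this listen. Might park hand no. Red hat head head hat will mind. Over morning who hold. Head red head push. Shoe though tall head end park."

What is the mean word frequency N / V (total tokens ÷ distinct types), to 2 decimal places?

N = 49 tokens, V = 33 types.
Mean frequency = N / V = 49 / 33 = 1.48

1.48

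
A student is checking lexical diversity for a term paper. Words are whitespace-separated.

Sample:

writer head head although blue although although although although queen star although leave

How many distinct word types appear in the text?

7

Distinct types: {although, blue, head, leave, queen, star, writer}
V = 7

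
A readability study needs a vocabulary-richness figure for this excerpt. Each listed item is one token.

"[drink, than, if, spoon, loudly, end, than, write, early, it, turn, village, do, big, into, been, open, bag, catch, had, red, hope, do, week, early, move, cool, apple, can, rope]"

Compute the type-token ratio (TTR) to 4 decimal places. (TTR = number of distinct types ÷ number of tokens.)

0.9000

N = 30 tokens, V = 27 types.
TTR = V / N = 27 / 30 = 0.9000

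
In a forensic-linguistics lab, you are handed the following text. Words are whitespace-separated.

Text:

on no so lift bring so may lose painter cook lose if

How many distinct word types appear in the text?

10

Distinct types: {bring, cook, if, lift, lose, may, no, on, painter, so}
V = 10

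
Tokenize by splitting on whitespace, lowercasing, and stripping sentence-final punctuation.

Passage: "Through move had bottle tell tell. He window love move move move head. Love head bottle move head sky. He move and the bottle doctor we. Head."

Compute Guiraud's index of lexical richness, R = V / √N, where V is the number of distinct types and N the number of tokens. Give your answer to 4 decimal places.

2.6943

N = 27, V = 14.
√N = 5.196152
R = 14 / 5.196152 = 2.6943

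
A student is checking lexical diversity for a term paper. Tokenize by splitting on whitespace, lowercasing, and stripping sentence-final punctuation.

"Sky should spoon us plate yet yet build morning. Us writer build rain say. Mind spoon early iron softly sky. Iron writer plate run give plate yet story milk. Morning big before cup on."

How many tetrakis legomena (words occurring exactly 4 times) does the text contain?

Frequencies: plate:3, yet:3, sky:2, spoon:2, us:2, build:2, morning:2, writer:2, iron:2, should:1, rain:1, say:1, mind:1, early:1, softly:1, run:1, give:1, story:1, milk:1, big:1, … (3 more, each freq 1)
Words with frequency 4: (none)

0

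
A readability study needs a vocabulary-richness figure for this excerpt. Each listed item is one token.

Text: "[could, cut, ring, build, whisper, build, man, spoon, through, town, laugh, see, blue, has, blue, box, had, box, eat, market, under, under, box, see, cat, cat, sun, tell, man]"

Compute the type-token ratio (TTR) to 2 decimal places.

0.72

N = 29 tokens, V = 21 types.
TTR = V / N = 21 / 29 = 0.72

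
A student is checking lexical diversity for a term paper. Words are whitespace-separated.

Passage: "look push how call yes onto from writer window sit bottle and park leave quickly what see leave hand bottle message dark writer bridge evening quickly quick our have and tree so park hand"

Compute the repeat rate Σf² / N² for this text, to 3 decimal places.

0.042

Frequencies: writer:2, bottle:2, and:2, park:2, leave:2, quickly:2, hand:2, look:1, push:1, how:1, call:1, yes:1, onto:1, from:1, window:1, sit:1, what:1, see:1, message:1, dark:1, … (7 more, each freq 1)
Σf² = 48; N² = 1156
Repeat rate = 48 / 1156 = 0.042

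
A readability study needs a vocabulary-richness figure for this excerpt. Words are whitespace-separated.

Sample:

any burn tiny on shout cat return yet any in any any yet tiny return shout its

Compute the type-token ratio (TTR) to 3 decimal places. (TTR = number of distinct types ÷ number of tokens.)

0.588

N = 17 tokens, V = 10 types.
TTR = V / N = 10 / 17 = 0.588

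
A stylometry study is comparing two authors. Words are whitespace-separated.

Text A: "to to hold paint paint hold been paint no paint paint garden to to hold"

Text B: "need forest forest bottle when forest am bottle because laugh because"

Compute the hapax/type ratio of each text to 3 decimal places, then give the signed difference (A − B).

-0.071

A: hapax=3, V=6, ratio=0.500
B: hapax=4, V=7, ratio=0.571
Difference = 0.500 − 0.571 = -0.071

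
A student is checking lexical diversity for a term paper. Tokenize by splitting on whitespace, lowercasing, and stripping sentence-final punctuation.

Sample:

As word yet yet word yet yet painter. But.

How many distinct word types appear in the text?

Distinct types: {as, but, painter, word, yet}
V = 5

5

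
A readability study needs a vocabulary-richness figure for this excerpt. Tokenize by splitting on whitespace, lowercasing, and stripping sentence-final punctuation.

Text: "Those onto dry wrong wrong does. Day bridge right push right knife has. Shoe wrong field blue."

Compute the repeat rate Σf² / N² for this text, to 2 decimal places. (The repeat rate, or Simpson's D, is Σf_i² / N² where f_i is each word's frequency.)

0.09

Frequencies: wrong:3, right:2, those:1, onto:1, dry:1, does:1, day:1, bridge:1, push:1, knife:1, has:1, shoe:1, field:1, blue:1
Σf² = 25; N² = 289
Repeat rate = 25 / 289 = 0.09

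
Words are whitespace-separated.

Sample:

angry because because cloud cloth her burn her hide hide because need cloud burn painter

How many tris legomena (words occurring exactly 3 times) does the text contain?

Frequencies: because:3, cloud:2, her:2, burn:2, hide:2, angry:1, cloth:1, need:1, painter:1
Words with frequency 3: because

1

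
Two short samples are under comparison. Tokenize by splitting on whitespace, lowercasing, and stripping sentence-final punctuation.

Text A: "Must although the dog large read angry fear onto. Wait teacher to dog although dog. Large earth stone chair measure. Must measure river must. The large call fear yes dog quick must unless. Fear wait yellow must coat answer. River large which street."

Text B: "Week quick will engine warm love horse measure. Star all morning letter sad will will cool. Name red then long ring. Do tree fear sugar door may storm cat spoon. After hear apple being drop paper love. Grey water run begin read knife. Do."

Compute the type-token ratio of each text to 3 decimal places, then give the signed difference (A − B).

TTR(A) = 26/43 = 0.605
TTR(B) = 40/44 = 0.909
Difference = 0.605 − 0.909 = -0.304

-0.304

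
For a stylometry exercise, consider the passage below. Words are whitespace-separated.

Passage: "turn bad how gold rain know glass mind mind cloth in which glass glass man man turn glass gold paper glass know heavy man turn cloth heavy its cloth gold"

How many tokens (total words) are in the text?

30

Tokens: turn, bad, how, gold, rain, know, glass, mind, mind, cloth, in, which, glass, glass, man, man, turn, glass, gold, paper, glass, know, heavy, man, turn, cloth, heavy, its, cloth, gold
N = 30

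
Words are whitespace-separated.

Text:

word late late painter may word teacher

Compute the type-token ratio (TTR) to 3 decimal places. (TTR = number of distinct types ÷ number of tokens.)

0.714

N = 7 tokens, V = 5 types.
TTR = V / N = 5 / 7 = 0.714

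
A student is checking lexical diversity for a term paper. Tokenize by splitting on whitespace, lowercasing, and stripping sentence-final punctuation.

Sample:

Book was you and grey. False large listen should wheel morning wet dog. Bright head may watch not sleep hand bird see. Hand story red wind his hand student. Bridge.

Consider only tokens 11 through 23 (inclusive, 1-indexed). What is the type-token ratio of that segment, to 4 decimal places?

0.9231

Segment tokens 11–23: morning, wet, dog, bright, head, may, watch, not, sleep, hand, bird, see, hand
Segment N = 13, segment V = 12.
TTR = 12 / 13 = 0.9231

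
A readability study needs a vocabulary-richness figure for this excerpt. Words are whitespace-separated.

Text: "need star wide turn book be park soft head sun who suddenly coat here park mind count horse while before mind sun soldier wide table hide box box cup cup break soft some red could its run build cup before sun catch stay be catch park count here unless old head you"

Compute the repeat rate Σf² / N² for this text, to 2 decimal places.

Frequencies: park:3, sun:3, cup:3, wide:2, be:2, soft:2, head:2, here:2, mind:2, count:2, before:2, box:2, catch:2, need:1, star:1, turn:1, book:1, who:1, suddenly:1, coat:1, … (16 more, each freq 1)
Σf² = 90; N² = 2704
Repeat rate = 90 / 2704 = 0.03

0.03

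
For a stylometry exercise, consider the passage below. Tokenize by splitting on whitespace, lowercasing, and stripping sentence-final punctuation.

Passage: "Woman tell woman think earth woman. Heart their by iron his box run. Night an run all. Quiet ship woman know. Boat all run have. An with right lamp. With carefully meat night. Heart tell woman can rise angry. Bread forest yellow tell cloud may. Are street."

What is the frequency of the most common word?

Frequencies: woman:5, tell:3, run:3, heart:2, night:2, an:2, all:2, with:2, think:1, earth:1, their:1, by:1, iron:1, his:1, box:1, quiet:1, ship:1, know:1, boat:1, have:1, … (14 more, each freq 1)
Most common: 'woman' with frequency 5.

5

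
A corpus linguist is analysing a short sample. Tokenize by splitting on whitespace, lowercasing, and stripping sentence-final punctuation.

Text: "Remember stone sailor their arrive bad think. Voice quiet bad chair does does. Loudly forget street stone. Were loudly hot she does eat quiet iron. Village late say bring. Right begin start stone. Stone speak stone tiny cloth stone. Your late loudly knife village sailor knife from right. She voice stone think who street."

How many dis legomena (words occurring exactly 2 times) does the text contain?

Frequencies: stone:7, does:3, loudly:3, sailor:2, bad:2, think:2, voice:2, quiet:2, street:2, she:2, village:2, late:2, right:2, knife:2, remember:1, their:1, arrive:1, chair:1, forget:1, were:1, … (13 more, each freq 1)
Words with frequency 2: bad, knife, late, quiet, right, sailor, she, street, think, village, voice

11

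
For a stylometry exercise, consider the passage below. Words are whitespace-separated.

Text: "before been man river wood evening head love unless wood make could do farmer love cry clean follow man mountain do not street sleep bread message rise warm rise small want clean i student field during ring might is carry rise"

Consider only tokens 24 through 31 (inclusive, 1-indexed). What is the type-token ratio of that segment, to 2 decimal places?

Segment tokens 24–31: sleep, bread, message, rise, warm, rise, small, want
Segment N = 8, segment V = 7.
TTR = 7 / 8 = 0.88

0.88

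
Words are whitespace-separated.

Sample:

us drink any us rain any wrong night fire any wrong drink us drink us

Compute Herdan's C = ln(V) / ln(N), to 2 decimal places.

N = 15, V = 7.
ln(V) = 1.945910, ln(N) = 2.708050
C = 1.945910 / 2.708050 = 0.72

0.72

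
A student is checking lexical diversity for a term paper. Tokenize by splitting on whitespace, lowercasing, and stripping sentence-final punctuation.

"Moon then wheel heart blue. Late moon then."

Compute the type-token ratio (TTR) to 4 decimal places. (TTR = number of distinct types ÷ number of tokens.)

N = 8 tokens, V = 6 types.
TTR = V / N = 6 / 8 = 0.7500

0.7500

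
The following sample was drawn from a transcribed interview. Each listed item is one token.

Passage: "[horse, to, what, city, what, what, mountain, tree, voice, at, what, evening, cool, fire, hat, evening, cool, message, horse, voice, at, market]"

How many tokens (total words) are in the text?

22

Tokens: horse, to, what, city, what, what, mountain, tree, voice, at, what, evening, cool, fire, hat, evening, cool, message, horse, voice, at, market
N = 22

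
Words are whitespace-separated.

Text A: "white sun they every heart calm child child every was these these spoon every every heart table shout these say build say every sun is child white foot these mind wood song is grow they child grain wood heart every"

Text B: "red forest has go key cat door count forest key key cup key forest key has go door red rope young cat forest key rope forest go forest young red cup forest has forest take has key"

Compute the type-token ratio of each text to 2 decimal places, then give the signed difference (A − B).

TTR(A) = 21/40 = 0.53
TTR(B) = 12/37 = 0.32
Difference = 0.53 − 0.32 = 0.21

0.21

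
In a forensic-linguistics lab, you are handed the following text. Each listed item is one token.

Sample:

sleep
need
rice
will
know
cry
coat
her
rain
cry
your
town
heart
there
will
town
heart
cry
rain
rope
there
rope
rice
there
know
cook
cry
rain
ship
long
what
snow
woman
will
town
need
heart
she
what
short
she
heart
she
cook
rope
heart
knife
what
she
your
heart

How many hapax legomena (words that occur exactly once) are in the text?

9

Frequencies: heart:6, cry:4, she:4, will:3, rain:3, town:3, there:3, rope:3, what:3, need:2, rice:2, know:2, your:2, cook:2, sleep:1, coat:1, her:1, ship:1, long:1, snow:1, … (3 more, each freq 1)
Hapax (freq=1): coat, her, knife, long, ship, short, sleep, snow, woman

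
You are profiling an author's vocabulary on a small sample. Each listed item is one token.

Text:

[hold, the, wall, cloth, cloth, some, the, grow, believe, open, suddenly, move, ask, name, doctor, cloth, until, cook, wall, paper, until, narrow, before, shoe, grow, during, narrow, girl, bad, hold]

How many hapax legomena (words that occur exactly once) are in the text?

15

Frequencies: cloth:3, hold:2, the:2, wall:2, grow:2, until:2, narrow:2, some:1, believe:1, open:1, suddenly:1, move:1, ask:1, name:1, doctor:1, cook:1, paper:1, before:1, shoe:1, during:1, … (2 more, each freq 1)
Hapax (freq=1): ask, bad, before, believe, cook, doctor, during, girl, move, name, open, paper, shoe, some, suddenly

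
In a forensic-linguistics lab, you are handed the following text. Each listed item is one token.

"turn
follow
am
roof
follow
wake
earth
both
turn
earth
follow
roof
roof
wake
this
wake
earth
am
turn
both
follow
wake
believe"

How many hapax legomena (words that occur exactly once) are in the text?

2

Frequencies: follow:4, wake:4, turn:3, roof:3, earth:3, am:2, both:2, this:1, believe:1
Hapax (freq=1): believe, this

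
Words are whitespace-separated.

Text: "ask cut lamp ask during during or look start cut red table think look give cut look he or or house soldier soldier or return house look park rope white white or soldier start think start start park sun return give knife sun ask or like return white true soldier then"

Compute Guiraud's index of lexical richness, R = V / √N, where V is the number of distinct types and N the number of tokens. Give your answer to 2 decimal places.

N = 51, V = 23.
√N = 7.141428
R = 23 / 7.141428 = 3.22

3.22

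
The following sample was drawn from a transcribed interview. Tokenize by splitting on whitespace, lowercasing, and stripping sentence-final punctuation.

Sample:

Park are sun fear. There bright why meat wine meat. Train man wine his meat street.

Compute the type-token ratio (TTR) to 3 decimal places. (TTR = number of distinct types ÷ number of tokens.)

N = 16 tokens, V = 13 types.
TTR = V / N = 13 / 16 = 0.813

0.813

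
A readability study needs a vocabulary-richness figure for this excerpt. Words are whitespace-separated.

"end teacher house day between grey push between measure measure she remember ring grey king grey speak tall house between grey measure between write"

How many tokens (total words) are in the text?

Tokens: end, teacher, house, day, between, grey, push, between, measure, measure, she, remember, ring, grey, king, grey, speak, tall, house, between, grey, measure, between, write
N = 24

24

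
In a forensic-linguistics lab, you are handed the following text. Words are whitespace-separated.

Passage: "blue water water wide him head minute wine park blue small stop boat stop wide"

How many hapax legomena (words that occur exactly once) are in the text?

7

Frequencies: blue:2, water:2, wide:2, stop:2, him:1, head:1, minute:1, wine:1, park:1, small:1, boat:1
Hapax (freq=1): boat, head, him, minute, park, small, wine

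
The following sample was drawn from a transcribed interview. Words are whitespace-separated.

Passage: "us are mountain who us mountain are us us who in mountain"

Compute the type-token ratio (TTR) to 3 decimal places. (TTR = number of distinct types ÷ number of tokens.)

0.417

N = 12 tokens, V = 5 types.
TTR = V / N = 5 / 12 = 0.417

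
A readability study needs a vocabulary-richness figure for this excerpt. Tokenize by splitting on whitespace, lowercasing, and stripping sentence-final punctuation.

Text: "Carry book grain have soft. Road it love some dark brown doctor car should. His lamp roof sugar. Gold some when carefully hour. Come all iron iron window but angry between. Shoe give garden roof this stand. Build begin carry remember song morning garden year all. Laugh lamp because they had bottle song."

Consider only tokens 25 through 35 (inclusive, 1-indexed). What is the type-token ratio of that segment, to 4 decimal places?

0.9091

Segment tokens 25–35: all, iron, iron, window, but, angry, between, shoe, give, garden, roof
Segment N = 11, segment V = 10.
TTR = 10 / 11 = 0.9091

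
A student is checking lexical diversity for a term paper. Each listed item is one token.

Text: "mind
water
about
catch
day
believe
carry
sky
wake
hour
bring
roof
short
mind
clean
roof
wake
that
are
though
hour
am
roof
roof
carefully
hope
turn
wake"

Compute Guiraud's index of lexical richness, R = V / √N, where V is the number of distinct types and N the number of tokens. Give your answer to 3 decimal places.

N = 28, V = 21.
√N = 5.291503
R = 21 / 5.291503 = 3.969

3.969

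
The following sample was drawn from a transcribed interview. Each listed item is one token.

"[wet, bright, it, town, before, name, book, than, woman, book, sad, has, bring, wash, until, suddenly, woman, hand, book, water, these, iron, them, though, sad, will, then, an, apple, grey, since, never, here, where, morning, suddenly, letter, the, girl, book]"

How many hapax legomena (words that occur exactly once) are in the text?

Frequencies: book:4, woman:2, sad:2, suddenly:2, wet:1, bright:1, it:1, town:1, before:1, name:1, than:1, has:1, bring:1, wash:1, until:1, hand:1, water:1, these:1, iron:1, them:1, … (14 more, each freq 1)
Hapax (freq=1): an, apple, before, bright, bring, girl, grey, hand, has, here, iron, it, letter, morning, name, never, since, than, the, them, then, these, though, town, until, wash, water, wet, where, will

30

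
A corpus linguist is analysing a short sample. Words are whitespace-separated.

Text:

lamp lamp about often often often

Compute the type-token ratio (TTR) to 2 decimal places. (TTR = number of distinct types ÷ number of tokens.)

N = 6 tokens, V = 3 types.
TTR = V / N = 3 / 6 = 0.50

0.50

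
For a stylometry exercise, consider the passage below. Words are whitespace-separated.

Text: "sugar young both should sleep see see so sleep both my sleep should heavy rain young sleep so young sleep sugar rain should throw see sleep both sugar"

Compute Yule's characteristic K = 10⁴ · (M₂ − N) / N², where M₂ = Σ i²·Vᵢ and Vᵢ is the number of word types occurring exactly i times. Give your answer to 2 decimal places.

816.33

Frequencies: sleep:6, sugar:3, young:3, both:3, should:3, see:3, so:2, rain:2, my:1, heavy:1, throw:1
N = 28. Frequency spectrum: V_1=3, V_2=2, V_3=5, V_6=1
M₂ = 1²·3 + 2²·2 + 3²·5 + 6²·1 = 92
K = 10000 × (92 − 28) / 28² = 816.33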